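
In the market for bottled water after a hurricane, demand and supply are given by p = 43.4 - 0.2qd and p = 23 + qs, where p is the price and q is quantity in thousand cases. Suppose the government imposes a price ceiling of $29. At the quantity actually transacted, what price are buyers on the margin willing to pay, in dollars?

Rearranging demand gives qd = 217 - 5p; rearranging supply gives qs = p - 23. Setting quantity demanded equal to quantity supplied, 217 - 5p = p - 23, gives p* = 40 and q* = 17.
The ceiling of 29 is below the equilibrium price 40, so it binds.
At p = 29: qd = 217 - 5·29 = 72 and qs = 29 - 23 = 6.
Only 6 units reach the market. On the demand curve, the marginal buyer's willingness to pay at q = 6 is (217 - 6)/5 = 42.2.

42.2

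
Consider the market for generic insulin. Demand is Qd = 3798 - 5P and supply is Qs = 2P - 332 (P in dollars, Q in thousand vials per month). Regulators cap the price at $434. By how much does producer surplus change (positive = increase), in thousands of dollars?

-107952

Setting quantity demanded equal to quantity supplied, 3798 - 5P = 2P - 332, gives P* = 590 and Q* = 848.
The ceiling of 434 is below the equilibrium price 590, so it binds.
At P = 434: Qd = 3798 - 5·434 = 1628 and Qs = 2·434 - 332 = 536.
Producer surplus without the control is ½ · (590 - 166) · 848 = 179776.
With the ceiling, producers sell 536 units at 434, so PS = ½ · (434 - 166) · 536 = 71824.
Change in producer surplus = 71824 - 179776 = -107952.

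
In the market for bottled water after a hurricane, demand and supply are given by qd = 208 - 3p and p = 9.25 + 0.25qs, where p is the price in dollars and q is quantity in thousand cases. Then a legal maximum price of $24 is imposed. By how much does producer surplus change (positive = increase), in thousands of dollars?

Rearranging supply gives qs = 4p - 37. Without the control the market clears where 208 - 3p = 4p - 37, i.e. p* = 35 and q* = 103.
The ceiling of 24 is below the equilibrium price 35, so it binds.
At p = 24: qd = 208 - 3·24 = 136 and qs = 4·24 - 37 = 59.
Producer surplus without the control is ½ · (35 - 9.25) · 103 = 1326.125.
With the ceiling, producers sell 59 units at 24, so PS = ½ · (24 - 9.25) · 59 = 435.125.
Change in producer surplus = 435.125 - 1326.125 = -891.

-891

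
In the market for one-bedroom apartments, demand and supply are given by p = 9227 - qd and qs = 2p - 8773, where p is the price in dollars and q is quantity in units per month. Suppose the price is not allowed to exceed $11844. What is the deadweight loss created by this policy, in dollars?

0

Rearranging demand gives qd = 9227 - p. Setting quantity demanded equal to quantity supplied, 9227 - p = 2p - 8773, gives p* = 6000 and q* = 3227.
Since 11844 is above p* = 6000, the ceiling does not bind and the free-market outcome prevails.
Since the control does not bind, no trades are prevented and deadweight loss is zero.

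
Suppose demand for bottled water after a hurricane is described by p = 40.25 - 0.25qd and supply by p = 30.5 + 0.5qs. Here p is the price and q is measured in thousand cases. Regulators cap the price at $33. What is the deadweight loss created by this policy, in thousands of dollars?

24

Rearranging demand gives qd = 161 - 4p; rearranging supply gives qs = 2p - 61. Without the control the market clears where 161 - 4p = 2p - 61, i.e. p* = 37 and q* = 13.
The ceiling of 33 is below the equilibrium price 37, so it binds.
At p = 33: qd = 161 - 4·33 = 29 and qs = 2·33 - 61 = 5.
Quantity traded falls to 5. At q = 5 the demand price is (161 - 5)/4 = 39 and the supply price is (61 + 5)/2 = 33.
Deadweight loss = ½ · (39 - 33) · (13 - 5) = ½ · 6 · 8 = 24.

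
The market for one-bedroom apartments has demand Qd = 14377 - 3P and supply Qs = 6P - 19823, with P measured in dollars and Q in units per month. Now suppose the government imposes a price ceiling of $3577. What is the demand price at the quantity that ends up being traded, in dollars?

In a free market, 14377 - 3P = 6P - 19823 gives the equilibrium P* = 3800, Q* = 2977.
Because the ceiling (3577) lies below the market-clearing price, it is binding.
At P = 3577: Qd = 14377 - 3·3577 = 3646 and Qs = 6·3577 - 19823 = 1639.
Only 1639 units reach the market. On the demand curve, the marginal buyer's willingness to pay at Q = 1639 is (14377 - 1639)/3 = 4246.

4246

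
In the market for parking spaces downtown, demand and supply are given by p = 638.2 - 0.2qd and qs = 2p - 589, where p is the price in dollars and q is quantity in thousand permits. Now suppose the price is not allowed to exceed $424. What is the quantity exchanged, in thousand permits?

259

Rearranging demand gives qd = 3191 - 5p. In a free market, 3191 - 5p = 2p - 589 gives the equilibrium p* = 540, q* = 491.
Because the ceiling (424) lies below the market-clearing price, it is binding.
At p = 424: qd = 3191 - 5·424 = 1071 and qs = 2·424 - 589 = 259.
The quantity actually transacted is the short side, supply: 259.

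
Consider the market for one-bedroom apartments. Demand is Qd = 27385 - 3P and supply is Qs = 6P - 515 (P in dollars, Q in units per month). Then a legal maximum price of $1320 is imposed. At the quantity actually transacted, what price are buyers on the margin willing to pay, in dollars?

In a free market, 27385 - 3P = 6P - 515 gives the equilibrium P* = 3100, Q* = 18085.
The ceiling of 1320 is below the equilibrium price 3100, so it binds.
At P = 1320: Qd = 27385 - 3·1320 = 23425 and Qs = 6·1320 - 515 = 7405.
Only 7405 units reach the market. On the demand curve, the marginal buyer's willingness to pay at Q = 7405 is (27385 - 7405)/3 = 6660.

6660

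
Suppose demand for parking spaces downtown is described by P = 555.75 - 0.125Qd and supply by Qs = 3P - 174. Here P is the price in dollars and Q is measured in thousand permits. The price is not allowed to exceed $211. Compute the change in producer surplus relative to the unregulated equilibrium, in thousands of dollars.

Rearranging demand gives Qd = 4446 - 8P. Without the control the market clears where 4446 - 8P = 3P - 174, i.e. P* = 420 and Q* = 1086.
Since 211 < 420, the ceiling is binding.
At P = 211: Qd = 4446 - 8·211 = 2758 and Qs = 3·211 - 174 = 459.
Producer surplus without the control is ½ · (420 - 58) · 1086 = 196566.
With the ceiling, producers sell 459 units at 211, so PS = ½ · (211 - 58) · 459 = 35113.5.
Change in producer surplus = 35113.5 - 196566 = -161452.5.

-161452.5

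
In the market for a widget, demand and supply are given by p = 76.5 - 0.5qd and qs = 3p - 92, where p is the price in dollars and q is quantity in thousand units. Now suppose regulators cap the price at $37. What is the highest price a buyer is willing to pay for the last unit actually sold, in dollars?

Rearranging demand gives qd = 153 - 2p. Setting quantity demanded equal to quantity supplied, 153 - 2p = 3p - 92, gives p* = 49 and q* = 55.
Because the ceiling (37) lies below the market-clearing price, it is binding.
At p = 37: qd = 153 - 2·37 = 79 and qs = 3·37 - 92 = 19.
Only 19 units reach the market. On the demand curve, the marginal buyer's willingness to pay at q = 19 is (153 - 19)/2 = 67.

67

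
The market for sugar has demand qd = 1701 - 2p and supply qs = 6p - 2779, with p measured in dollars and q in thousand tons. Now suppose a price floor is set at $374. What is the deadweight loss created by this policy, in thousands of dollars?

0

Equilibrium: 1701 - 2p = 6p - 2779, so 4480 = 8p and p* = 560, q* = 581.
Since 374 is below p* = 560, the floor does not bind and the free-market outcome prevails.
Since the control does not bind, no trades are prevented and deadweight loss is zero.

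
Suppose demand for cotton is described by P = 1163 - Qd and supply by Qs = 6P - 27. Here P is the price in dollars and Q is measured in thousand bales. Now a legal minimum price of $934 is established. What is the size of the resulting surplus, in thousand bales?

Rearranging demand gives Qd = 1163 - P. Equilibrium: 1163 - P = 6P - 27, so 1190 = 7P and P* = 170, Q* = 993.
Since 934 > 170, the floor is binding.
At P = 934: Qd = 1163 - 934 = 229 and Qs = 6·934 - 27 = 5577.
Surplus = Qs - Qd = 5577 - 229 = 5348.

5348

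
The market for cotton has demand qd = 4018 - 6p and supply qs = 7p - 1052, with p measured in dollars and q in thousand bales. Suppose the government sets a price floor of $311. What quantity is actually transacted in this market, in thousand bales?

1678

Without the control the market clears where 4018 - 6p = 7p - 1052, i.e. p* = 390 and q* = 1678.
The floor of 311 is below the equilibrium price 390, so it is not binding; the market clears at p* = 390, q* = 1678.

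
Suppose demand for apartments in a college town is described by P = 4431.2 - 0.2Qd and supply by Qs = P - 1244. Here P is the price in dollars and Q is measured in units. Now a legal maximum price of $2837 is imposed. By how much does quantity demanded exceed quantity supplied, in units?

6378

Rearranging demand gives Qd = 22156 - 5P. Setting quantity demanded equal to quantity supplied, 22156 - 5P = P - 1244, gives P* = 3900 and Q* = 2656.
Because the ceiling (2837) lies below the market-clearing price, it is binding.
At P = 2837: Qd = 22156 - 5·2837 = 7971 and Qs = 2837 - 1244 = 1593.
Shortage = Qd - Qs = 7971 - 1593 = 6378.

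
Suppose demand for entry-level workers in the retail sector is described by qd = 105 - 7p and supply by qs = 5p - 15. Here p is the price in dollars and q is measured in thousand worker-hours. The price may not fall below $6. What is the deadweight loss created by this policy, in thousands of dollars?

Equilibrium: 105 - 7p = 5p - 15, so 120 = 12p and p* = 10, q* = 35.
Since 6 is below p* = 10, the floor does not bind and the free-market outcome prevails.
Since the control does not bind, no trades are prevented and deadweight loss is zero.

0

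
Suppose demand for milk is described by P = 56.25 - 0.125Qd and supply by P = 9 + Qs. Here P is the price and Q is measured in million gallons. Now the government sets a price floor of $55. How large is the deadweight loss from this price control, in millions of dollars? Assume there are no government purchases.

576

Rearranging demand gives Qd = 450 - 8P; rearranging supply gives Qs = P - 9. Without the control the market clears where 450 - 8P = P - 9, i.e. P* = 51 and Q* = 42.
The floor of 55 is above the equilibrium price 51, so it binds.
At P = 55: Qd = 450 - 8·55 = 10 and Qs = 55 - 9 = 46.
Quantity traded falls to 10. At Q = 10 the demand price is (450 - 10)/8 = 55 and the supply price is 9 + 10 = 19.
Deadweight loss = ½ · (55 - 19) · (42 - 10) = ½ · 36 · 32 = 576.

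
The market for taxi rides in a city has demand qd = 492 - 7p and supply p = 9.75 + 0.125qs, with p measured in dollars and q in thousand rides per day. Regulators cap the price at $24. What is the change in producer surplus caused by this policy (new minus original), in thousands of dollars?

Rearranging supply gives qs = 8p - 78. In a free market, 492 - 7p = 8p - 78 gives the equilibrium p* = 38, q* = 226.
Because the ceiling (24) lies below the market-clearing price, it is binding.
At p = 24: qd = 492 - 7·24 = 324 and qs = 8·24 - 78 = 114.
Producer surplus without the control is ½ · (38 - 9.75) · 226 = 3192.25.
With the ceiling, producers sell 114 units at 24, so PS = ½ · (24 - 9.75) · 114 = 812.25.
Change in producer surplus = 812.25 - 3192.25 = -2380.

-2380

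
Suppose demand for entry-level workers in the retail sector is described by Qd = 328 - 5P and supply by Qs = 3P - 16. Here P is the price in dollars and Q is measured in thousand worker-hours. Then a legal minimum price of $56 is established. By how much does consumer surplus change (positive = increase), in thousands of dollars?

Setting quantity demanded equal to quantity supplied, 328 - 5P = 3P - 16, gives P* = 43 and Q* = 113.
The floor of 56 is above the equilibrium price 43, so it binds.
At P = 56: Qd = 328 - 5·56 = 48 and Qs = 3·56 - 16 = 152.
Consumer surplus without the control is ½ · (65.6 - 43) · 113 = 1276.9.
With the floor, consumers buy 48 units at 56, so CS = ½ · (65.6 - 56) · 48 = 230.4.
Change in consumer surplus = 230.4 - 1276.9 = -1046.5.

-1046.5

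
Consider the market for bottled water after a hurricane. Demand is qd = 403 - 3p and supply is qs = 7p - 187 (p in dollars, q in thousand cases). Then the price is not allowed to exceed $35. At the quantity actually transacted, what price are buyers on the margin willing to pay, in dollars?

115

Without the control the market clears where 403 - 3p = 7p - 187, i.e. p* = 59 and q* = 226.
The ceiling of 35 is below the equilibrium price 59, so it binds.
At p = 35: qd = 403 - 3·35 = 298 and qs = 7·35 - 187 = 58.
Only 58 units reach the market. On the demand curve, the marginal buyer's willingness to pay at q = 58 is (403 - 58)/3 = 115.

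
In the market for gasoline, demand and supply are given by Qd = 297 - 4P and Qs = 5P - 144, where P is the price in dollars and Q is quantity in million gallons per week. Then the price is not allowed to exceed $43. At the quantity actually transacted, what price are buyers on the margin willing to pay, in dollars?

56.5

Without the control the market clears where 297 - 4P = 5P - 144, i.e. P* = 49 and Q* = 101.
Since 43 < 49, the ceiling is binding.
At P = 43: Qd = 297 - 4·43 = 125 and Qs = 5·43 - 144 = 71.
Only 71 units reach the market. On the demand curve, the marginal buyer's willingness to pay at Q = 71 is (297 - 71)/4 = 56.5.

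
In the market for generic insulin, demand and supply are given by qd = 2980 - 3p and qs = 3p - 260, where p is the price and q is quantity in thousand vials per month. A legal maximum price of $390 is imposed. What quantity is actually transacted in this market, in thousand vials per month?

910

In a free market, 2980 - 3p = 3p - 260 gives the equilibrium p* = 540, q* = 1360.
The ceiling of 390 is below the equilibrium price 540, so it binds.
At p = 390: qd = 2980 - 3·390 = 1810 and qs = 3·390 - 260 = 910.
The quantity actually transacted is the short side, supply: 910.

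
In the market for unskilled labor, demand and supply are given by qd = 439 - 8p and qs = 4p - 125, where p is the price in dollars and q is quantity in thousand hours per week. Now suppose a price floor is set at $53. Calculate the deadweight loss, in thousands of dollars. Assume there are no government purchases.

432

In a free market, 439 - 8p = 4p - 125 gives the equilibrium p* = 47, q* = 63.
Since 53 > 47, the floor is binding.
At p = 53: qd = 439 - 8·53 = 15 and qs = 4·53 - 125 = 87.
Quantity traded falls to 15. At q = 15 the demand price is (439 - 15)/8 = 53 and the supply price is (125 + 15)/4 = 35.
Deadweight loss = ½ · (53 - 35) · (63 - 15) = ½ · 18 · 48 = 432.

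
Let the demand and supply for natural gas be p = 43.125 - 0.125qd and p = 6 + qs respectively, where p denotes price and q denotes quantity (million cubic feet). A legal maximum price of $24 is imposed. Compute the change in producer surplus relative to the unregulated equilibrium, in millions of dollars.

Rearranging demand gives qd = 345 - 8p; rearranging supply gives qs = p - 6. Equilibrium: 345 - 8p = p - 6, so 351 = 9p and p* = 39, q* = 33.
Since 24 < 39, the ceiling is binding.
At p = 24: qd = 345 - 8·24 = 153 and qs = 24 - 6 = 18.
Producer surplus without the control is ½ · (39 - 6) · 33 = 544.5.
With the ceiling, producers sell 18 units at 24, so PS = ½ · (24 - 6) · 18 = 162.
Change in producer surplus = 162 - 544.5 = -382.5.

-382.5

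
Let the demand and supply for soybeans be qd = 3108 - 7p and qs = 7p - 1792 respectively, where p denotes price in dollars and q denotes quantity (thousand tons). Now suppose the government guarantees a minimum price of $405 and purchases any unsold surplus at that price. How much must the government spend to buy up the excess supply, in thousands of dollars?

Without the control the market clears where 3108 - 7p = 7p - 1792, i.e. p* = 350 and q* = 658.
Because the floor (405) lies above the market-clearing price, it is binding.
At p = 405: qd = 3108 - 7·405 = 273 and qs = 7·405 - 1792 = 1043.
Surplus = qs - qd = 770.
Government expenditure = surplus × support price = 770 × 405 = 311850.

311850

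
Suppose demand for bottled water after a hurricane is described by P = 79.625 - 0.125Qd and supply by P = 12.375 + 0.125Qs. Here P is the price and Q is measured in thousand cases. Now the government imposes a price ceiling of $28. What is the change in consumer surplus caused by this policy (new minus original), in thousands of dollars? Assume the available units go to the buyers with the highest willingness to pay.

954

Rearranging demand gives Qd = 637 - 8P; rearranging supply gives Qs = 8P - 99. Equilibrium: 637 - 8P = 8P - 99, so 736 = 16P and P* = 46, Q* = 269.
The ceiling of 28 is below the equilibrium price 46, so it binds.
At P = 28: Qd = 637 - 8·28 = 413 and Qs = 8·28 - 99 = 125.
Consumer surplus without the control is ½ · (79.625 - 46) · 269 = 4522.5625.
With the ceiling, 125 units are sold at 28 (assume they go to the highest-value buyers). The demand price at Q = 125 is 64, so CS = ½ · [(79.625 - 28) + (64 - 28)] · 125 = 5476.5625.
Change in consumer surplus = 5476.5625 - 4522.5625 = 954.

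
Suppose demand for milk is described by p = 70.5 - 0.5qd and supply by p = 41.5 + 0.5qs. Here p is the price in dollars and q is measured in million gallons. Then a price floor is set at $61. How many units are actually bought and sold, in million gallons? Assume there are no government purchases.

19

Rearranging demand gives qd = 141 - 2p; rearranging supply gives qs = 2p - 83. Without the control the market clears where 141 - 2p = 2p - 83, i.e. p* = 56 and q* = 29.
Since 61 > 56, the floor is binding.
At p = 61: qd = 141 - 2·61 = 19 and qs = 2·61 - 83 = 39.
The quantity actually transacted is the short side, demand: 19.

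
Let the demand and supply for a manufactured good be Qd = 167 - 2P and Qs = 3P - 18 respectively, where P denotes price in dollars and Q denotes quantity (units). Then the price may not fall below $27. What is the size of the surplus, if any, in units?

0

Setting quantity demanded equal to quantity supplied, 167 - 2P = 3P - 18, gives P* = 37 and Q* = 93.
The floor of 27 is below the equilibrium price 37, so it is not binding; the market clears at P* = 37, Q* = 93.
Since the control does not bind, there is no surplus.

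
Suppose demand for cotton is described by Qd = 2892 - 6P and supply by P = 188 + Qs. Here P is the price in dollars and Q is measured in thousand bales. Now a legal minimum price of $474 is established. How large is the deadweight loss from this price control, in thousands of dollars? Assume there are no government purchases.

24276

Rearranging supply gives Qs = P - 188. Equilibrium: 2892 - 6P = P - 188, so 3080 = 7P and P* = 440, Q* = 252.
The floor of 474 is above the equilibrium price 440, so it binds.
At P = 474: Qd = 2892 - 6·474 = 48 and Qs = 474 - 188 = 286.
Quantity traded falls to 48. At Q = 48 the demand price is (2892 - 48)/6 = 474 and the supply price is 188 + 48 = 236.
Deadweight loss = ½ · (474 - 236) · (252 - 48) = ½ · 238 · 204 = 24276.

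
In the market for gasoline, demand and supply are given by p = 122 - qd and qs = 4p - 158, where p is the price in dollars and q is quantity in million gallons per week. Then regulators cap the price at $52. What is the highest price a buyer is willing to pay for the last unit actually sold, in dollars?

Rearranging demand gives qd = 122 - p. Without the control the market clears where 122 - p = 4p - 158, i.e. p* = 56 and q* = 66.
The ceiling of 52 is below the equilibrium price 56, so it binds.
At p = 52: qd = 122 - 52 = 70 and qs = 4·52 - 158 = 50.
Only 50 units reach the market. On the demand curve, the marginal buyer's willingness to pay at q = 50 is (122 - 50) = 72.

72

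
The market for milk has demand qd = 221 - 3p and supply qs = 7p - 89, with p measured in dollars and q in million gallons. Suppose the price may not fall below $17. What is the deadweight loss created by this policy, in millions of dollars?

In a free market, 221 - 3p = 7p - 89 gives the equilibrium p* = 31, q* = 128.
The floor of 17 is below the equilibrium price 31, so it is not binding; the market clears at p* = 31, q* = 128.
Since the control does not bind, no trades are prevented and deadweight loss is zero.

0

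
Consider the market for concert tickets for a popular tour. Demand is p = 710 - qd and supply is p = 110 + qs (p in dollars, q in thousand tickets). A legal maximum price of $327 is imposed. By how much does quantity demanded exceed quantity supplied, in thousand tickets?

166

Rearranging demand gives qd = 710 - p; rearranging supply gives qs = p - 110. Equilibrium: 710 - p = p - 110, so 820 = 2p and p* = 410, q* = 300.
Because the ceiling (327) lies below the market-clearing price, it is binding.
At p = 327: qd = 710 - 327 = 383 and qs = 327 - 110 = 217.
Shortage = qd - qs = 383 - 217 = 166.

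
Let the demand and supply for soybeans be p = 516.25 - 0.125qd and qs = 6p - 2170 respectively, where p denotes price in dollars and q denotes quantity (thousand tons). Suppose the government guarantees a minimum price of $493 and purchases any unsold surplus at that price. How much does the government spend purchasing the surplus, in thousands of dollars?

Rearranging demand gives qd = 4130 - 8p. In a free market, 4130 - 8p = 6p - 2170 gives the equilibrium p* = 450, q* = 530.
The floor of 493 is above the equilibrium price 450, so it binds.
At p = 493: qd = 4130 - 8·493 = 186 and qs = 6·493 - 2170 = 788.
Surplus = qs - qd = 602.
Government expenditure = surplus × support price = 602 × 493 = 296786.

296786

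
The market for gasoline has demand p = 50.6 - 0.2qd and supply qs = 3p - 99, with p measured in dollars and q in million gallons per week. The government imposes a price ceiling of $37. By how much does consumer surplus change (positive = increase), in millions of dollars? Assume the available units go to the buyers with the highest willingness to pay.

Rearranging demand gives qd = 253 - 5p. Setting quantity demanded equal to quantity supplied, 253 - 5p = 3p - 99, gives p* = 44 and q* = 33.
Since 37 < 44, the ceiling is binding.
At p = 37: qd = 253 - 5·37 = 68 and qs = 3·37 - 99 = 12.
Consumer surplus without the control is ½ · (50.6 - 44) · 33 = 108.9.
With the ceiling, 12 units are sold at 37 (assume they go to the highest-value buyers). The demand price at q = 12 is 48.2, so CS = ½ · [(50.6 - 37) + (48.2 - 37)] · 12 = 148.8.
Change in consumer surplus = 148.8 - 108.9 = 39.9.

39.9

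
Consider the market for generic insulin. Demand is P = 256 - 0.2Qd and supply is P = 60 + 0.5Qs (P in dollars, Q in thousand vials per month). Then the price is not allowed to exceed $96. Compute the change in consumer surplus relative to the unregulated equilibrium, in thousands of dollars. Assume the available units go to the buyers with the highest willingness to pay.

3161.6

Rearranging demand gives Qd = 1280 - 5P; rearranging supply gives Qs = 2P - 120. Equilibrium: 1280 - 5P = 2P - 120, so 1400 = 7P and P* = 200, Q* = 280.
Since 96 < 200, the ceiling is binding.
At P = 96: Qd = 1280 - 5·96 = 800 and Qs = 2·96 - 120 = 72.
Consumer surplus without the control is ½ · (256 - 200) · 280 = 7840.
With the ceiling, 72 units are sold at 96 (assume they go to the highest-value buyers). The demand price at Q = 72 is 241.6, so CS = ½ · [(256 - 96) + (241.6 - 96)] · 72 = 11001.6.
Change in consumer surplus = 11001.6 - 7840 = 3161.6.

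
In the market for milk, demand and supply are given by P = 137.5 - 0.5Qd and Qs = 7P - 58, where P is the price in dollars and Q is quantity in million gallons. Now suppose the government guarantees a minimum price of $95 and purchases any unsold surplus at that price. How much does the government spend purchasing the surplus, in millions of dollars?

Rearranging demand gives Qd = 275 - 2P. Without the control the market clears where 275 - 2P = 7P - 58, i.e. P* = 37 and Q* = 201.
Since 95 > 37, the floor is binding.
At P = 95: Qd = 275 - 2·95 = 85 and Qs = 7·95 - 58 = 607.
Surplus = Qs - Qd = 522.
Government expenditure = surplus × support price = 522 × 95 = 49590.

49590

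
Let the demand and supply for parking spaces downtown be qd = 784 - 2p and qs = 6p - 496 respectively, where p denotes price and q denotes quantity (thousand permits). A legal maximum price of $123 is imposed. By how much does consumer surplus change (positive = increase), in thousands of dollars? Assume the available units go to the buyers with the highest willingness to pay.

-3367

Without the control the market clears where 784 - 2p = 6p - 496, i.e. p* = 160 and q* = 464.
Since 123 < 160, the ceiling is binding.
At p = 123: qd = 784 - 2·123 = 538 and qs = 6·123 - 496 = 242.
Consumer surplus without the control is ½ · (392 - 160) · 464 = 53824.
With the ceiling, 242 units are sold at 123 (assume they go to the highest-value buyers). The demand price at q = 242 is 271, so CS = ½ · [(392 - 123) + (271 - 123)] · 242 = 50457.
Change in consumer surplus = 50457 - 53824 = -3367.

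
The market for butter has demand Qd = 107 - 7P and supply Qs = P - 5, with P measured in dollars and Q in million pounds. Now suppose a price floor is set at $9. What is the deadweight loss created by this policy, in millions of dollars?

Setting quantity demanded equal to quantity supplied, 107 - 7P = P - 5, gives P* = 14 and Q* = 9.
The floor of 9 is below the equilibrium price 14, so it is not binding; the market clears at P* = 14, Q* = 9.
Since the control does not bind, no trades are prevented and deadweight loss is zero.

0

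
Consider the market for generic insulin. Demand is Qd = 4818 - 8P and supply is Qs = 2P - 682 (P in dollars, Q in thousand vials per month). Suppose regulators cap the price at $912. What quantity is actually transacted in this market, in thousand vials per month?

418

Equilibrium: 4818 - 8P = 2P - 682, so 5500 = 10P and P* = 550, Q* = 418.
Since 912 is above P* = 550, the ceiling does not bind and the free-market outcome prevails.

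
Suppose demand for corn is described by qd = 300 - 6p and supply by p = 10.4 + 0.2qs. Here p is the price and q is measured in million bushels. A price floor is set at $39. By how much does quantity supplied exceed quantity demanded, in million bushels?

Rearranging supply gives qs = 5p - 52. In a free market, 300 - 6p = 5p - 52 gives the equilibrium p* = 32, q* = 108.
Since 39 > 32, the floor is binding.
At p = 39: qd = 300 - 6·39 = 66 and qs = 5·39 - 52 = 143.
Surplus = qs - qd = 143 - 66 = 77.

77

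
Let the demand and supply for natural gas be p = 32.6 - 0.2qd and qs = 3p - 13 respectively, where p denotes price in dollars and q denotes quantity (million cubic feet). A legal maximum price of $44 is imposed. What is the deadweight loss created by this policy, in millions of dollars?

Rearranging demand gives qd = 163 - 5p. In a free market, 163 - 5p = 3p - 13 gives the equilibrium p* = 22, q* = 53.
The ceiling of 44 is above the equilibrium price 22, so it is not binding; the market clears at p* = 22, q* = 53.
Since the control does not bind, no trades are prevented and deadweight loss is zero.

0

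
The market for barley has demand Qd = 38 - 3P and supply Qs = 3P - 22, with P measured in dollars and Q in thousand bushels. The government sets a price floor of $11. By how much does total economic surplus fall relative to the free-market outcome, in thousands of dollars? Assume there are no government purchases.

3

Setting quantity demanded equal to quantity supplied, 38 - 3P = 3P - 22, gives P* = 10 and Q* = 8.
Since 11 > 10, the floor is binding.
At P = 11: Qd = 38 - 3·11 = 5 and Qs = 3·11 - 22 = 11.
Quantity traded falls to 5. At Q = 5 the demand price is (38 - 5)/3 = 11 and the supply price is (22 + 5)/3 = 9.
Deadweight loss = ½ · (11 - 9) · (8 - 5) = ½ · 2 · 3 = 3.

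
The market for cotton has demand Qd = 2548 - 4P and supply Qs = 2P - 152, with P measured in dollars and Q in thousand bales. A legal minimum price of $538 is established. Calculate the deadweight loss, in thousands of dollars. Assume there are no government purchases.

46464

In a free market, 2548 - 4P = 2P - 152 gives the equilibrium P* = 450, Q* = 748.
Because the floor (538) lies above the market-clearing price, it is binding.
At P = 538: Qd = 2548 - 4·538 = 396 and Qs = 2·538 - 152 = 924.
Quantity traded falls to 396. At Q = 396 the demand price is (2548 - 396)/4 = 538 and the supply price is (152 + 396)/2 = 274.
Deadweight loss = ½ · (538 - 274) · (748 - 396) = ½ · 264 · 352 = 46464.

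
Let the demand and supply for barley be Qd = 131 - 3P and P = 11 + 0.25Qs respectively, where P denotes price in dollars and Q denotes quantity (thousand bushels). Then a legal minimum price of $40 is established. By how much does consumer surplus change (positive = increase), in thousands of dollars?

-502.5

Rearranging supply gives Qs = 4P - 44. Without the control the market clears where 131 - 3P = 4P - 44, i.e. P* = 25 and Q* = 56.
The floor of 40 is above the equilibrium price 25, so it binds.
At P = 40: Qd = 131 - 3·40 = 11 and Qs = 4·40 - 44 = 116.
Consumer surplus without the control is ½ · (131/3 - 25) · 56 = 1568/3.
With the floor, consumers buy 11 units at 40, so CS = ½ · (131/3 - 40) · 11 = 121/6.
Change in consumer surplus = 121/6 - 1568/3 = -502.5.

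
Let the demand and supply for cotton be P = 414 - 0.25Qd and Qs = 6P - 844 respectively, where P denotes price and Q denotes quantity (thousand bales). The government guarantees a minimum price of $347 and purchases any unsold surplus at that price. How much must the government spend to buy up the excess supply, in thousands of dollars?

Rearranging demand gives Qd = 1656 - 4P. Setting quantity demanded equal to quantity supplied, 1656 - 4P = 6P - 844, gives P* = 250 and Q* = 656.
The floor of 347 is above the equilibrium price 250, so it binds.
At P = 347: Qd = 1656 - 4·347 = 268 and Qs = 6·347 - 844 = 1238.
Surplus = Qs - Qd = 970.
Government expenditure = surplus × support price = 970 × 347 = 336590.

336590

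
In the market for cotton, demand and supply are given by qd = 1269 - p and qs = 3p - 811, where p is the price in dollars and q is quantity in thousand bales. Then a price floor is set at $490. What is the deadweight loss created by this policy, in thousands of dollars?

0

In a free market, 1269 - p = 3p - 811 gives the equilibrium p* = 520, q* = 749.
The floor of 490 is below the equilibrium price 520, so it is not binding; the market clears at p* = 520, q* = 749.
Since the control does not bind, no trades are prevented and deadweight loss is zero.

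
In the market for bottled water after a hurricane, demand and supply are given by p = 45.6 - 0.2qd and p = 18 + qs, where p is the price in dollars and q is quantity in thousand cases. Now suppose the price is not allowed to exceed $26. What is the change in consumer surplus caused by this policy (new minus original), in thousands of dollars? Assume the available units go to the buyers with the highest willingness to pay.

97.5

Rearranging demand gives qd = 228 - 5p; rearranging supply gives qs = p - 18. Without the control the market clears where 228 - 5p = p - 18, i.e. p* = 41 and q* = 23.
Since 26 < 41, the ceiling is binding.
At p = 26: qd = 228 - 5·26 = 98 and qs = 26 - 18 = 8.
Consumer surplus without the control is ½ · (45.6 - 41) · 23 = 52.9.
With the ceiling, 8 units are sold at 26 (assume they go to the highest-value buyers). The demand price at q = 8 is 44, so CS = ½ · [(45.6 - 26) + (44 - 26)] · 8 = 150.4.
Change in consumer surplus = 150.4 - 52.9 = 97.5.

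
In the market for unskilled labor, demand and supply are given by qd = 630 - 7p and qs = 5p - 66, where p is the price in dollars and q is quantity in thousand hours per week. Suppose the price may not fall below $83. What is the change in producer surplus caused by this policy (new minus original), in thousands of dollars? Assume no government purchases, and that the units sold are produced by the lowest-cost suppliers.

In a free market, 630 - 7p = 5p - 66 gives the equilibrium p* = 58, q* = 224.
Because the floor (83) lies above the market-clearing price, it is binding.
At p = 83: qd = 630 - 7·83 = 49 and qs = 5·83 - 66 = 349.
Producer surplus without the control is ½ · (58 - 13.2) · 224 = 5017.6.
With the floor, 49 units are sold at 83. The supply price at q = 49 is 23, so PS = ½ · [(83 - 13.2) + (83 - 23)] · 49 = 3180.1.
Change in producer surplus = 3180.1 - 5017.6 = -1837.5.

-1837.5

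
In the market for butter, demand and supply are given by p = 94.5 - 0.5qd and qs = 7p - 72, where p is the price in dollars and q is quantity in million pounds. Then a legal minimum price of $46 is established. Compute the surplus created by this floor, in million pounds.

153

Rearranging demand gives qd = 189 - 2p. In a free market, 189 - 2p = 7p - 72 gives the equilibrium p* = 29, q* = 131.
The floor of 46 is above the equilibrium price 29, so it binds.
At p = 46: qd = 189 - 2·46 = 97 and qs = 7·46 - 72 = 250.
Surplus = qs - qd = 250 - 97 = 153.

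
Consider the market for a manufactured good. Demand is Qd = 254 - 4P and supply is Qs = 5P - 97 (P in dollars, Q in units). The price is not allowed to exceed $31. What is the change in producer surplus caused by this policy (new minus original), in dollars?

Setting quantity demanded equal to quantity supplied, 254 - 4P = 5P - 97, gives P* = 39 and Q* = 98.
The ceiling of 31 is below the equilibrium price 39, so it binds.
At P = 31: Qd = 254 - 4·31 = 130 and Qs = 5·31 - 97 = 58.
Producer surplus without the control is ½ · (39 - 19.4) · 98 = 960.4.
With the ceiling, producers sell 58 units at 31, so PS = ½ · (31 - 19.4) · 58 = 336.4.
Change in producer surplus = 336.4 - 960.4 = -624.

-624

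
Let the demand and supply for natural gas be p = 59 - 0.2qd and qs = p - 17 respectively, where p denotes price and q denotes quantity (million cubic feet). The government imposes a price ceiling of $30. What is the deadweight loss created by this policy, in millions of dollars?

290.4

Rearranging demand gives qd = 295 - 5p. In a free market, 295 - 5p = p - 17 gives the equilibrium p* = 52, q* = 35.
Because the ceiling (30) lies below the market-clearing price, it is binding.
At p = 30: qd = 295 - 5·30 = 145 and qs = 30 - 17 = 13.
Quantity traded falls to 13. At q = 13 the demand price is (295 - 13)/5 = 56.4 and the supply price is 17 + 13 = 30.
Deadweight loss = ½ · (56.4 - 30) · (35 - 13) = ½ · 26.4 · 22 = 290.4.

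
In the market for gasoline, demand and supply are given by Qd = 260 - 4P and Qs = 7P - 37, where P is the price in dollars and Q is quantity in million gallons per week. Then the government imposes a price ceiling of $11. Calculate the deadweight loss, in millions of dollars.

2464

Equilibrium: 260 - 4P = 7P - 37, so 297 = 11P and P* = 27, Q* = 152.
Because the ceiling (11) lies below the market-clearing price, it is binding.
At P = 11: Qd = 260 - 4·11 = 216 and Qs = 7·11 - 37 = 40.
Quantity traded falls to 40. At Q = 40 the demand price is (260 - 40)/4 = 55 and the supply price is (37 + 40)/7 = 11.
Deadweight loss = ½ · (55 - 11) · (152 - 40) = ½ · 44 · 112 = 2464.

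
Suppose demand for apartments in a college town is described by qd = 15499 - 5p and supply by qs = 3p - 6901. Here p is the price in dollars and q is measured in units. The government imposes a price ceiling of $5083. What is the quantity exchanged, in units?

1499

Equilibrium: 15499 - 5p = 3p - 6901, so 22400 = 8p and p* = 2800, q* = 1499.
Since 5083 is above p* = 2800, the ceiling does not bind and the free-market outcome prevails.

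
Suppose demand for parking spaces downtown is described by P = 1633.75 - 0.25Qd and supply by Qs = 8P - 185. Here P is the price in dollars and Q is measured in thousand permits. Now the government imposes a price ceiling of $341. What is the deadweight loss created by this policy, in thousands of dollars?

575532

Rearranging demand gives Qd = 6535 - 4P. Equilibrium: 6535 - 4P = 8P - 185, so 6720 = 12P and P* = 560, Q* = 4295.
Since 341 < 560, the ceiling is binding.
At P = 341: Qd = 6535 - 4·341 = 5171 and Qs = 8·341 - 185 = 2543.
Quantity traded falls to 2543. At Q = 2543 the demand price is (6535 - 2543)/4 = 998 and the supply price is (185 + 2543)/8 = 341.
Deadweight loss = ½ · (998 - 341) · (4295 - 2543) = ½ · 657 · 1752 = 575532.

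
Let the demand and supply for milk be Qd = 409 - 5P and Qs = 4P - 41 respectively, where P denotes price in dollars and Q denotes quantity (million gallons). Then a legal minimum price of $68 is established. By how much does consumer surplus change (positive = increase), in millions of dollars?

In a free market, 409 - 5P = 4P - 41 gives the equilibrium P* = 50, Q* = 159.
Because the floor (68) lies above the market-clearing price, it is binding.
At P = 68: Qd = 409 - 5·68 = 69 and Qs = 4·68 - 41 = 231.
Consumer surplus without the control is ½ · (81.8 - 50) · 159 = 2528.1.
With the floor, consumers buy 69 units at 68, so CS = ½ · (81.8 - 68) · 69 = 476.1.
Change in consumer surplus = 476.1 - 2528.1 = -2052.

-2052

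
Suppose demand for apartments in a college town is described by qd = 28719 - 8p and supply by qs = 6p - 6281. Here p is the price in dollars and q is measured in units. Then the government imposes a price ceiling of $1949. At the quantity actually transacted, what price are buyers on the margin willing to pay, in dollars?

2913.25

Setting quantity demanded equal to quantity supplied, 28719 - 8p = 6p - 6281, gives p* = 2500 and q* = 8719.
The ceiling of 1949 is below the equilibrium price 2500, so it binds.
At p = 1949: qd = 28719 - 8·1949 = 13127 and qs = 6·1949 - 6281 = 5413.
Only 5413 units reach the market. On the demand curve, the marginal buyer's willingness to pay at q = 5413 is (28719 - 5413)/8 = 2913.25.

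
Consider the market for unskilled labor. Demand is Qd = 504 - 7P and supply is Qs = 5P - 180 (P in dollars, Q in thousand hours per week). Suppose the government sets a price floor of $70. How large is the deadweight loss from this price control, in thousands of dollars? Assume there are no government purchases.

Without the control the market clears where 504 - 7P = 5P - 180, i.e. P* = 57 and Q* = 105.
Since 70 > 57, the floor is binding.
At P = 70: Qd = 504 - 7·70 = 14 and Qs = 5·70 - 180 = 170.
Quantity traded falls to 14. At Q = 14 the demand price is (504 - 14)/7 = 70 and the supply price is (180 + 14)/5 = 38.8.
Deadweight loss = ½ · (70 - 38.8) · (105 - 14) = ½ · 31.2 · 91 = 1419.6.

1419.6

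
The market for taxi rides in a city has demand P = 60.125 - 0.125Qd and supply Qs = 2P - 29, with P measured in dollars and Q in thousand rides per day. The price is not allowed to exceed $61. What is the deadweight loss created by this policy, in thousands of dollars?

Rearranging demand gives Qd = 481 - 8P. Without the control the market clears where 481 - 8P = 2P - 29, i.e. P* = 51 and Q* = 73.
Since 61 is above P* = 51, the ceiling does not bind and the free-market outcome prevails.
Since the control does not bind, no trades are prevented and deadweight loss is zero.

0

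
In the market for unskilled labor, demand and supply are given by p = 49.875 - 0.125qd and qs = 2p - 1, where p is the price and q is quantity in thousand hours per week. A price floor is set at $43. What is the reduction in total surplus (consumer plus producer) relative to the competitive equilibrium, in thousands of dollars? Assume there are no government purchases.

180

Rearranging demand gives qd = 399 - 8p. Without the control the market clears where 399 - 8p = 2p - 1, i.e. p* = 40 and q* = 79.
Because the floor (43) lies above the market-clearing price, it is binding.
At p = 43: qd = 399 - 8·43 = 55 and qs = 2·43 - 1 = 85.
Quantity traded falls to 55. At q = 55 the demand price is (399 - 55)/8 = 43 and the supply price is (1 + 55)/2 = 28.
Deadweight loss = ½ · (43 - 28) · (79 - 55) = ½ · 15 · 24 = 180.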